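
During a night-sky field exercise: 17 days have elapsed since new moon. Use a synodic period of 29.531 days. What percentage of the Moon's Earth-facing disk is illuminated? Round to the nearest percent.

94%

Phase angle: θ = 360°·(17 d)/(29.531 d) = 207.2°.
With cos θ = (-0.889), the lit fraction is (1 − (-0.889))/2 ≈ 0.945, so 94%.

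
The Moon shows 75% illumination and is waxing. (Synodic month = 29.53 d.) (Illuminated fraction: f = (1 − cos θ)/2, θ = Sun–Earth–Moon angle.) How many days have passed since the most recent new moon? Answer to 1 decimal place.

Invert f = (1 − cos θ)/2 to get cos θ = 1 − 2(0.75) = -0.500, hence θ₀ = arccos -0.500 = 120.0°.
The Moon is waxing (0°–180°), so θ = 120.0° directly.
That fraction of the synodic month is 120.0/360 × 29.53 d ≈ 9.84 d.

9.8 days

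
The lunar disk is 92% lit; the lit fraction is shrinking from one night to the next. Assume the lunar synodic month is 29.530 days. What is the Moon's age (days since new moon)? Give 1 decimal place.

17.5 days

From f = (1 − cos θ)/2: cos θ = 1 − 2×0.92 = -0.840; arccos → 147.1°.
Waning ⇒ past full, so θ = 360° − 147.1° = 212.9°.
That fraction of the synodic month is 212.9/360 × 29.530 d ≈ 17.46 d.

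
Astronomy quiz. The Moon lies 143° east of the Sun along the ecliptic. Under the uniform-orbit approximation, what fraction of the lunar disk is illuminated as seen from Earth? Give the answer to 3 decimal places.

0.899

cos 143° = (-0.799), so f = (1 − (-0.799))/2 = 0.899.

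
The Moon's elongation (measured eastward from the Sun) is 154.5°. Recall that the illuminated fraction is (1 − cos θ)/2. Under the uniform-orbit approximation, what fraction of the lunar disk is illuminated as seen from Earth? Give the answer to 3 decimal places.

Half-versine of 154.5°: (1 − (-0.903))/2 = 0.951.

0.951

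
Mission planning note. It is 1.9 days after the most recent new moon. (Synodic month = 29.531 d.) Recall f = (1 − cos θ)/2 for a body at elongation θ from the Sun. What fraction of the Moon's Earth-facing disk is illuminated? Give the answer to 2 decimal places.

0.04

Elongation θ = 360° × 1.9/29.531 ≈ 23.2°.
Illuminated fraction = (1 − cos 23.2°)/2 = (1 − 0.919)/2 ≈ 0.040.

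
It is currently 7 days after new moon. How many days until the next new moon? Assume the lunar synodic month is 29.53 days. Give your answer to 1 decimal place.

One full lunation from the last new moon is 29.53 d; remaining = 29.53 − 7 = 22.530 d.

22.5 days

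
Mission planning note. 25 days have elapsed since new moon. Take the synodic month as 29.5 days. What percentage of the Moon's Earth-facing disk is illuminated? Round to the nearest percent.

The Moon has covered 25/29.5 of its cycle, so θ ≈ 360° × 25/29.5 = 305.1°.
cos 305.1° = 0.575, so f = (1 − 0.575)/2 = 0.213, so 21%.

21%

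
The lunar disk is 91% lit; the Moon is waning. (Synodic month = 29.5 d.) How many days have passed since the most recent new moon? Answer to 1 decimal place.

17.6 days

From f = (1 − cos θ)/2: cos θ = 1 − 2×0.91 = -0.820; arccos → 145.1°.
Waning ⇒ past full, so θ = 360° − 145.1° = 214.9°.
At 360°/29.5 d per day, 214.9° corresponds to 17.61 days.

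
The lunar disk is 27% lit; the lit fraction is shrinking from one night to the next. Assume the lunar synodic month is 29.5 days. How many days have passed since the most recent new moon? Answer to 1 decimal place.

cos θ = 1 − 2f = 0.460, giving a principal value of 62.6°.
A waning Moon lies in 180°–360°, so θ = 360° − 62.6° = 297.4°.
Age = 29.5 × 297.4°/360° ≈ 24.37 days.

24.4 days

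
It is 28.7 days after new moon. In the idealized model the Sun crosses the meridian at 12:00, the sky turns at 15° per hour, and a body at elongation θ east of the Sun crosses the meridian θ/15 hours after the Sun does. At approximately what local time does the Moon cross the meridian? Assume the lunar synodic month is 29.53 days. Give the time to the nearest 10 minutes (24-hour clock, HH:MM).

The Moon has covered 28.7/29.53 of its cycle, so θ ≈ 360° × 28.7/29.53 = 349.9°.
At 15° of sky rotation per hour, 349.9° corresponds to a 23.33 h lag.
12:00 + 23.325 h ≈ 11:20 → 11:20 to the nearest ten minutes.

11:20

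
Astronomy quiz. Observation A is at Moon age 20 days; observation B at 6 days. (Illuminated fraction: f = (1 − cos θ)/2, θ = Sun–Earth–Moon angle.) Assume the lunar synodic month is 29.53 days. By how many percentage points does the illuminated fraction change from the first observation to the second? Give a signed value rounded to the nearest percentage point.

First observation: θ = 360°·20/29.53 = 243.8°, so f = 0.721.
Second observation: θ = 73.1°, f = 0.355.
Δf = 0.355 − 0.721 = -0.366, i.e. -37 pp.

-37 percentage points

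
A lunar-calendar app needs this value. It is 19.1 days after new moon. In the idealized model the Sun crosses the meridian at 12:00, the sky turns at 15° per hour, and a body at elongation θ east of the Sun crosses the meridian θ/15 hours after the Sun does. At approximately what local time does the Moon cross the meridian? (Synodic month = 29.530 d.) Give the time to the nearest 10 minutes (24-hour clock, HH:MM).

Phase angle: θ = 360°·(19.1 d)/(29.530 d) = 232.8°.
The Moon trails the Sun by θ/15 = 232.8/15 ≈ 15.52 hours.
12:00 + 15.523 h ≈ 03:31 → 03:30 to the nearest ten minutes.

03:30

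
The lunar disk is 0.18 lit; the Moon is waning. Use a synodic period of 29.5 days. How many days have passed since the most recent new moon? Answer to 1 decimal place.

25.4 days

cos θ = 1 − 2f = 0.640, giving a principal value of 50.2°.
A waning Moon lies in 180°–360°, so θ = 360° − 50.2° = 309.8°.
Age = 29.5 × 309.8°/360° ≈ 25.39 days.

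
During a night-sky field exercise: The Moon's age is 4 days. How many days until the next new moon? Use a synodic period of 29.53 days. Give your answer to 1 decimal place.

The next new moon completes the synodic month: 29.53 − 4 = 25.530 days.

25.5 days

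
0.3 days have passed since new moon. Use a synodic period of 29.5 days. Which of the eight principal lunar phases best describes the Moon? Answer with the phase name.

new moon

θ ≈ 360° × 0.3/29.5 = 4°, which falls in the new moon sector.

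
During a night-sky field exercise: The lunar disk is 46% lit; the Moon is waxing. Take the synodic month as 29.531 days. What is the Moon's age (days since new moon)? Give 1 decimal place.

7.0 days

Invert f = (1 − cos θ)/2 to get cos θ = 1 − 2(0.46) = 0.080, hence θ₀ = arccos 0.080 = 85.4°.
Before full moon the principal value applies: θ = 85.4°.
At 360°/29.531 d per day, 85.4° corresponds to 7.01 days.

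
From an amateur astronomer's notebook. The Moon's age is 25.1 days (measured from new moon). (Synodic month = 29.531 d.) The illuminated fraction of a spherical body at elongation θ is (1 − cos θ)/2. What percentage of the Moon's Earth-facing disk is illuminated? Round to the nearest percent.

21%

Elongation θ = 360° × 25.1/29.531 ≈ 306.0°.
Illuminated fraction = (1 − cos 306.0°)/2 = (1 − 0.588)/2 ≈ 0.206, so 21%.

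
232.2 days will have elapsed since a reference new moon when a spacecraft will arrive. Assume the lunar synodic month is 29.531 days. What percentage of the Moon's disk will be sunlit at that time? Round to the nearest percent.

Reduce mod P: 232.2 − 7×29.531 = 25.48 d into the current lunation.
The Moon has covered 25.48/29.531 of its cycle, so θ ≈ 360° × 25.48/29.531 = 310.7°.
cos 310.7° = 0.651, so f = (1 − 0.651)/2 = 0.174, so 17%.

17%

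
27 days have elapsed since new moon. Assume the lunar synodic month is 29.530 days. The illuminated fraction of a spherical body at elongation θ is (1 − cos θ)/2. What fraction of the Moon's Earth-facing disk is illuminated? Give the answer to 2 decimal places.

The Moon has covered 27/29.530 of its cycle, so θ ≈ 360° × 27/29.530 = 329.2°.
Illuminated fraction = (1 − cos 329.2°)/2 = (1 − 0.859)/2 ≈ 0.071.

0.07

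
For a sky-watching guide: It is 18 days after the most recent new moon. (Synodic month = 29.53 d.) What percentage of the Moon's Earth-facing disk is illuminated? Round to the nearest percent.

89%

Elongation θ = 360° × 18/29.53 ≈ 219.4°.
Illuminated fraction = (1 − cos 219.4°)/2 = (1 − (-0.772))/2 ≈ 0.886, so 89%.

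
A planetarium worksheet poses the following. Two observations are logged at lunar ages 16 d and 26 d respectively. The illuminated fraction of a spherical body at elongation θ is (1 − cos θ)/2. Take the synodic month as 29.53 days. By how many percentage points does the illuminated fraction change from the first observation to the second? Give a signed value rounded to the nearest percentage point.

-85 percentage points

θ₁ = 360° × 16/29.53 = 195.1°, f₁ = (1 − cos θ₁)/2 = 0.983.
θ₂ = 360° × 26/29.53 = 317.0°, f₂ = (1 − cos θ₂)/2 = 0.135.
Change = f₂ − f₁ = -0.848 → -85 percentage points.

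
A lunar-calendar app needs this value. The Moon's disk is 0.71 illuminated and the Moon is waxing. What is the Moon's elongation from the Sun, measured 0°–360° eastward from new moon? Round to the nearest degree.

115°

Invert f = (1 − cos θ)/2 to get cos θ = 1 − 2(0.71) = -0.420, hence θ₀ = arccos -0.420 = 114.8°.
Before full moon the principal value applies: θ = 114.8°.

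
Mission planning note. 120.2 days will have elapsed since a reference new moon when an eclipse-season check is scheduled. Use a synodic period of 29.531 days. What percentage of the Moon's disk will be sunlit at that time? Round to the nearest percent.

120.2 d spans 4 complete synodic months (4 × 29.531 = 118.12 d) plus 2.08 d.
The Moon has covered 2.08/29.531 of its cycle, so θ ≈ 360° × 2.08/29.531 = 25.3°.
With cos θ = 0.904, the lit fraction is (1 − 0.904)/2 ≈ 0.048, so 5%.

5%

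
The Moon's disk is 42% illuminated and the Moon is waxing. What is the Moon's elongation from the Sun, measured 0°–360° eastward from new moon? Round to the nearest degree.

cos θ = 1 − 2f = 0.160, giving a principal value of 80.8°.
The Moon is waxing (0°–180°), so θ = 80.8° directly.

81°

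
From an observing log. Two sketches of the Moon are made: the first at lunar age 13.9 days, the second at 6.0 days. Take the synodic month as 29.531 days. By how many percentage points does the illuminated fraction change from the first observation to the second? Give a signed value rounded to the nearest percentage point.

θ₁ = 360° × 13.9/29.531 = 169.4°, f₁ = (1 − cos θ₁)/2 = 0.992.
θ₂ = 360° × 6.0/29.531 = 73.1°, f₂ = (1 − cos θ₂)/2 = 0.355.
Change = f₂ − f₁ = -0.637 → -64 percentage points.

-64 pp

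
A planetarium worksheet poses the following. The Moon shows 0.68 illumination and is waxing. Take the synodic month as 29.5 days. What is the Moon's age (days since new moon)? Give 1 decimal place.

cos θ = 1 − 2f = -0.360, giving a principal value of 111.1°.
Before full moon the principal value applies: θ = 111.1°.
At 360°/29.5 d per day, 111.1° corresponds to 9.10 days.

9.1 days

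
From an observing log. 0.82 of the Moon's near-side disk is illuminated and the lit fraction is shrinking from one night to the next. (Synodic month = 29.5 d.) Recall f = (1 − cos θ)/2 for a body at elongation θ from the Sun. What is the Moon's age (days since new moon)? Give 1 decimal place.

Invert f = (1 − cos θ)/2 to get cos θ = 1 − 2(0.82) = -0.640, hence θ₀ = arccos -0.640 = 129.8°.
Waning ⇒ past full, so θ = 360° − 129.8° = 230.2°.
That fraction of the synodic month is 230.2/360 × 29.5 d ≈ 18.86 d.

18.9 days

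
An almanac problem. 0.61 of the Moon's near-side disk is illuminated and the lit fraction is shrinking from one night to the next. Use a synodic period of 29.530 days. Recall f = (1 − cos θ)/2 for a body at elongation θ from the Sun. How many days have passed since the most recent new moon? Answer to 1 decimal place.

cos θ = 1 − 2f = -0.220, giving a principal value of 102.7°.
Waning ⇒ past full, so θ = 360° − 102.7° = 257.3°.
That fraction of the synodic month is 257.3/360 × 29.530 d ≈ 21.11 d.

21.1 days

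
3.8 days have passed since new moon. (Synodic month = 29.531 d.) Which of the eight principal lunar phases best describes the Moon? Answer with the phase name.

waxing crescent

At 3.8/29.531 of the cycle, θ ≈ 46° — the waxing crescent range.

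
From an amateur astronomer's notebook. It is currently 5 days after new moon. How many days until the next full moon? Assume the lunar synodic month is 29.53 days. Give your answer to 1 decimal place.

9.8 days

Full moon occurs at elongation 180°, i.e. at age 29.53 × 180/360 = 14.765 d.
So 9.765 days remain (14.765 − 5).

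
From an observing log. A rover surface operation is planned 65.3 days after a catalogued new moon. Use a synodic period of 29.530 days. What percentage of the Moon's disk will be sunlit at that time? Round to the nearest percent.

38%

Reduce mod P: 65.3 − 2×29.530 = 6.24 d into the current lunation.
Elongation θ = 360° × 6.24/29.530 ≈ 76.1°.
Illuminated fraction = (1 − cos 76.1°)/2 = (1 − 0.241)/2 ≈ 0.380, so 38%.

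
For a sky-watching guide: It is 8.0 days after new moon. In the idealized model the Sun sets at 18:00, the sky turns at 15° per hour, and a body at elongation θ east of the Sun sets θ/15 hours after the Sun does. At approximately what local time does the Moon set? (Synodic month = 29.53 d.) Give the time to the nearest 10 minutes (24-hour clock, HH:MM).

00:30

The Moon has covered 8.0/29.53 of its cycle, so θ ≈ 360° × 8.0/29.53 = 97.5°.
At 15° of sky rotation per hour, 97.5° corresponds to a 6.50 h lag.
18:00 + 6.502 h ≈ 00:30 → 00:30 to the nearest ten minutes.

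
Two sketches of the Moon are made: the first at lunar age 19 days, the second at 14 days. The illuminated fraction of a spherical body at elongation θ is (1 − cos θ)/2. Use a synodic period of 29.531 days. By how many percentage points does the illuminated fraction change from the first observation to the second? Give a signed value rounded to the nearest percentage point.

+18 percentage points

θ₁ = 360° × 19/29.531 = 231.6°, f₁ = (1 − cos θ₁)/2 = 0.810.
θ₂ = 360° × 14/29.531 = 170.7°, f₂ = (1 − cos θ₂)/2 = 0.993.
Change = f₂ − f₁ = +0.183 → +18 percentage points.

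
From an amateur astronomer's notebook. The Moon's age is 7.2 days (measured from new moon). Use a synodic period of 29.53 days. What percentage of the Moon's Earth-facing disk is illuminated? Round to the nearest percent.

The Moon has covered 7.2/29.53 of its cycle, so θ ≈ 360° × 7.2/29.53 = 87.8°.
cos 87.8° = 0.039, so f = (1 − 0.039)/2 = 0.481, so 48%.

48%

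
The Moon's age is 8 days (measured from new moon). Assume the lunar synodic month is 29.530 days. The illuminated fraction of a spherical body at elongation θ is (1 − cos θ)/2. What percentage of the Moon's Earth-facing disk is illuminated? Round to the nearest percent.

57%

The Moon has covered 8/29.530 of its cycle, so θ ≈ 360° × 8/29.530 = 97.5°.
Illuminated fraction = (1 − cos 97.5°)/2 = (1 − (-0.131))/2 ≈ 0.566, so 57%.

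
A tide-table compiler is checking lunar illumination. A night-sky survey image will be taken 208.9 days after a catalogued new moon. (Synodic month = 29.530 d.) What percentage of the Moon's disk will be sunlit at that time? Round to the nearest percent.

5%

Reduce mod P: 208.9 − 7×29.530 = 2.19 d into the current lunation.
Elongation θ = 360° × 2.19/29.530 ≈ 26.7°.
With cos θ = 0.893, the lit fraction is (1 − 0.893)/2 ≈ 0.053, so 5%.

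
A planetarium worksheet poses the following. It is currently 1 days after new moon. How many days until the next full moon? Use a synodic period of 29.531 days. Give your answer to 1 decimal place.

13.8 days

Full moon occurs at elongation 180°, i.e. at age 29.531 × 180/360 = 14.765 d.
That is 14.765 − 1 = 13.765 days ahead.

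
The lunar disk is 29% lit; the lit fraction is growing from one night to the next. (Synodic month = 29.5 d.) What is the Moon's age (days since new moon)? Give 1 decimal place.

5.3 days

Invert f = (1 − cos θ)/2 to get cos θ = 1 − 2(0.29) = 0.420, hence θ₀ = arccos 0.420 = 65.2°.
Before full moon the principal value applies: θ = 65.2°.
That fraction of the synodic month is 65.2/360 × 29.5 d ≈ 5.34 d.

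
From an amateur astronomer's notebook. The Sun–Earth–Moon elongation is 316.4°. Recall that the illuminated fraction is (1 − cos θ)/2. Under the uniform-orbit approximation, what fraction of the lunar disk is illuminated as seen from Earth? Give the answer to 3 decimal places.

f = (1 − cos 316.4°)/2 = (1 − 0.724)/2 ≈ 0.138.

0.138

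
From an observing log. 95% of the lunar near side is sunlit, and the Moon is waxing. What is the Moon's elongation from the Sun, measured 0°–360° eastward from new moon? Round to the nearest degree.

From f = (1 − cos θ)/2: cos θ = 1 − 2×0.95 = -0.900; arccos → 154.2°.
Waxing ⇒ before full, so θ = 154.2°.

154°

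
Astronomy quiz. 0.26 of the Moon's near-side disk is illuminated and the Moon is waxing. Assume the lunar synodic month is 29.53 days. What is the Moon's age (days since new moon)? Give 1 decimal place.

5.0 days

Invert f = (1 − cos θ)/2 to get cos θ = 1 − 2(0.26) = 0.480, hence θ₀ = arccos 0.480 = 61.3°.
Before full moon the principal value applies: θ = 61.3°.
Age = 29.53 × 61.3°/360° ≈ 5.03 days.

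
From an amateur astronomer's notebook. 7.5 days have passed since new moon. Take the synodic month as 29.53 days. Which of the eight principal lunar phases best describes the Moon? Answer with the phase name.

first quarter

At 7.5/29.53 of the cycle, θ ≈ 91° — the first quarter range.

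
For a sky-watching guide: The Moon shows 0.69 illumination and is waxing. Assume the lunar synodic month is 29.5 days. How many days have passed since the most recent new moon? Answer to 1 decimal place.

From f = (1 − cos θ)/2: cos θ = 1 − 2×0.69 = -0.380; arccos → 112.3°.
The Moon is waxing (0°–180°), so θ = 112.3° directly.
At 360°/29.5 d per day, 112.3° corresponds to 9.21 days.

9.2 days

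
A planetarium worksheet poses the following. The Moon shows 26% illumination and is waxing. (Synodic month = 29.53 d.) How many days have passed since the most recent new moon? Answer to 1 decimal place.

From f = (1 − cos θ)/2: cos θ = 1 − 2×0.26 = 0.480; arccos → 61.3°.
Waxing ⇒ before full, so θ = 61.3°.
At 360°/29.53 d per day, 61.3° corresponds to 5.03 days.

5.0 days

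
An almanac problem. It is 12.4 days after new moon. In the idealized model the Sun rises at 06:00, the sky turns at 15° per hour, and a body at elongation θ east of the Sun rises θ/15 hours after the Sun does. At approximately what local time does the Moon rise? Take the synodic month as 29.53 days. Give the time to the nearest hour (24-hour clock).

16:00

Phase angle: θ = 360°·(12.4 d)/(29.53 d) = 151.2°.
At 15° of sky rotation per hour, 151.2° corresponds to a 10.08 h lag.
06:00 + 10.08 h ≈ 16:05 → 16:00 to the nearest hour.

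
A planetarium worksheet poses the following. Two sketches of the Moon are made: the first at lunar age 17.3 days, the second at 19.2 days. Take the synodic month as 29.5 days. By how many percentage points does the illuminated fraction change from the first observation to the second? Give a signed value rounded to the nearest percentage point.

-14 percentage points

θ₁ = 360° × 17.3/29.5 = 211.1°, f₁ = (1 − cos θ₁)/2 = 0.928.
θ₂ = 360° × 19.2/29.5 = 234.3°, f₂ = (1 − cos θ₂)/2 = 0.792.
Change = f₂ − f₁ = -0.136 → -14 percentage points.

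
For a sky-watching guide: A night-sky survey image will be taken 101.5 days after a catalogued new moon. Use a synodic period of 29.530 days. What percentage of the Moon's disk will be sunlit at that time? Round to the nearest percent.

96%

101.5 d spans 3 complete synodic months (3 × 29.530 = 88.59 d) plus 12.91 d.
Phase angle: θ = 360°·(12.91 d)/(29.530 d) = 157.4°.
Illuminated fraction = (1 − cos 157.4°)/2 = (1 − (-0.923))/2 ≈ 0.962, so 96%.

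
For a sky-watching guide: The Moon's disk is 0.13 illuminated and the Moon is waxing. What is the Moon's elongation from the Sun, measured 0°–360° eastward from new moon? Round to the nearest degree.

42°

From f = (1 − cos θ)/2: cos θ = 1 − 2×0.13 = 0.740; arccos → 42.3°.
The Moon is waxing (0°–180°), so θ = 42.3° directly.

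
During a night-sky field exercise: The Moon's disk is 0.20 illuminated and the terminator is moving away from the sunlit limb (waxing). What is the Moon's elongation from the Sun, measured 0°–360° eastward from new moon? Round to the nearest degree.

53°

From f = (1 − cos θ)/2: cos θ = 1 − 2×0.20 = 0.600; arccos → 53.1°.
Before full moon the principal value applies: θ = 53.1°.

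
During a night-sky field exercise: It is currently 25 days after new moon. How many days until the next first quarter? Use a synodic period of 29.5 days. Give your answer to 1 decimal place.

First quarter is 0.25 of the way through the cycle: age 0.25 × 29.5 = 7.375 d.
This lunation's first quarter (7.375 d) has passed, so add one period: 36.875 − 25 = 11.875 days.

11.9 days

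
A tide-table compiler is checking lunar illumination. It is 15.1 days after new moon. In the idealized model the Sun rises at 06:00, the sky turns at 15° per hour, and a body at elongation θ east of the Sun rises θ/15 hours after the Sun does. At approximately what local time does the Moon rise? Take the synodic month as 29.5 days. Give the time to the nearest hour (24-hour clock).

Phase angle: θ = 360°·(15.1 d)/(29.5 d) = 184.3°.
Delay after the Sun = 184.3° / (15°/h) ≈ 12.28 h.
06:00 + 12.28 h ≈ 18:17 → 18:00 to the nearest hour.

18:00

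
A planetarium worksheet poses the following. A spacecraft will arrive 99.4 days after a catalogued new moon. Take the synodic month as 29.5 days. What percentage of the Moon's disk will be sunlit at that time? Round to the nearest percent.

Reduce mod P: 99.4 − 3×29.5 = 10.90 d into the current lunation.
Phase angle: θ = 360°·(10.90 d)/(29.5 d) = 133.0°.
With cos θ = (-0.682), the lit fraction is (1 − (-0.682))/2 ≈ 0.841, so 84%.

84%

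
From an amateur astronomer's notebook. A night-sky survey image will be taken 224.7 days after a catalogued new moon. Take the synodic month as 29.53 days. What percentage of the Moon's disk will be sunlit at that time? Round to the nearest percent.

224.7/29.53 = 7.609 lunations, so 7 complete cycles and 17.99 d into the next.
The Moon has covered 17.99/29.53 of its cycle, so θ ≈ 360° × 17.99/29.53 = 219.3°.
Illuminated fraction = (1 − cos 219.3°)/2 = (1 − (-0.774))/2 ≈ 0.887, so 89%.

89%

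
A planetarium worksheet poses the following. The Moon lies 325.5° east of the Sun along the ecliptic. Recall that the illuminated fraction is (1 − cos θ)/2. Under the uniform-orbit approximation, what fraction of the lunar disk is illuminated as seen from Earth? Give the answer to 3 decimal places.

0.088

Half-versine of 325.5°: (1 − 0.824)/2 = 0.088.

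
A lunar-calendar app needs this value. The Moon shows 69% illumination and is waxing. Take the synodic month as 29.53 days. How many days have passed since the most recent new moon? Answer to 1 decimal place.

9.2 days

cos θ = 1 − 2f = -0.380, giving a principal value of 112.3°.
Waxing ⇒ before full, so θ = 112.3°.
That fraction of the synodic month is 112.3/360 × 29.53 d ≈ 9.21 d.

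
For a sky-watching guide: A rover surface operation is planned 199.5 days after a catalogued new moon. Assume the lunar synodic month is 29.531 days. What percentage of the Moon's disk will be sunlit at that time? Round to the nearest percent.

199.5 d spans 6 complete synodic months (6 × 29.531 = 177.19 d) plus 22.31 d.
Phase angle: θ = 360°·(22.31 d)/(29.531 d) = 272.0°.
cos 272.0° = 0.035, so f = (1 − 0.035)/2 = 0.482, so 48%.

48%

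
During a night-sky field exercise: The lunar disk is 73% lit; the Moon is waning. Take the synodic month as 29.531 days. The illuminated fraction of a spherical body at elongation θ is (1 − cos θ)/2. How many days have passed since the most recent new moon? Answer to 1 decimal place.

19.9 days

cos θ = 1 − 2f = -0.460, giving a principal value of 117.4°.
Since the Moon is past full (waning), take the reflex angle: θ = 360° − 117.4° = 242.6°.
At 360°/29.531 d per day, 242.6° corresponds to 19.90 days.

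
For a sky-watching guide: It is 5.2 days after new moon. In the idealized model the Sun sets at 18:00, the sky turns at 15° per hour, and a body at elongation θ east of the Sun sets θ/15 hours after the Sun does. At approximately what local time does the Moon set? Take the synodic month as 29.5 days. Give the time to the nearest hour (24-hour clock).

The Moon has covered 5.2/29.5 of its cycle, so θ ≈ 360° × 5.2/29.5 = 63.5°.
At 15° of sky rotation per hour, 63.5° corresponds to a 4.23 h lag.
18:00 + 4.23 h ≈ 22:14 → 22:00 to the nearest hour.

22:00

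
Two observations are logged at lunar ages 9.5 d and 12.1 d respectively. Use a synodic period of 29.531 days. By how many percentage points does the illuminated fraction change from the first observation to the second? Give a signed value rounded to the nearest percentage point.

θ₁ = 360° × 9.5/29.531 = 115.8°, f₁ = (1 − cos θ₁)/2 = 0.718.
θ₂ = 360° × 12.1/29.531 = 147.5°, f₂ = (1 − cos θ₂)/2 = 0.922.
Change = f₂ − f₁ = +0.204 → +20 percentage points.

+20 percentage points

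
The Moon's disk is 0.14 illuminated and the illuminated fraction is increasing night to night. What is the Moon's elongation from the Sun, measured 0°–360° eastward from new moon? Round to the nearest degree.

44°

From f = (1 − cos θ)/2: cos θ = 1 − 2×0.14 = 0.720; arccos → 43.9°.
The Moon is waxing (0°–180°), so θ = 43.9° directly.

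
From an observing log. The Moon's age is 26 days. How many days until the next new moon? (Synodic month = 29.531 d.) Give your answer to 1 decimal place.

The next new moon completes the synodic month: 29.531 − 26 = 3.531 days.

3.5 days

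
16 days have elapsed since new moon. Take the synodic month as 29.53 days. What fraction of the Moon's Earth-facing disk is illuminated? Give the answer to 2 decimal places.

The Moon has covered 16/29.53 of its cycle, so θ ≈ 360° × 16/29.53 = 195.1°.
Illuminated fraction = (1 − cos 195.1°)/2 = (1 − (-0.966))/2 ≈ 0.983.

0.98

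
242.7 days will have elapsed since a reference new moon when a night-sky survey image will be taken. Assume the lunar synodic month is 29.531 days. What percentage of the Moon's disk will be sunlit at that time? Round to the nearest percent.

Reduce mod P: 242.7 − 8×29.531 = 6.45 d into the current lunation.
The Moon has covered 6.45/29.531 of its cycle, so θ ≈ 360° × 6.45/29.531 = 78.7°.
cos 78.7° = 0.197, so f = (1 − 0.197)/2 = 0.402, so 40%.

40%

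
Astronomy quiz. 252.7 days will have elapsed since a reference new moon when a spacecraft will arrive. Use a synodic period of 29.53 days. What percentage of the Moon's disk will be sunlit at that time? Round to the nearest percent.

Reduce mod P: 252.7 − 8×29.53 = 16.46 d into the current lunation.
The Moon has covered 16.46/29.53 of its cycle, so θ ≈ 360° × 16.46/29.53 = 200.7°.
Illuminated fraction = (1 − cos 200.7°)/2 = (1 − (-0.936))/2 ≈ 0.968, so 97%.

97%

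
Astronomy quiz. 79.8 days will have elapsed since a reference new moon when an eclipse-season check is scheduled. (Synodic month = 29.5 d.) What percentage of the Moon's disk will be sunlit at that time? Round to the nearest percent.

64%

Reduce mod P: 79.8 − 2×29.5 = 20.80 d into the current lunation.
Phase angle: θ = 360°·(20.80 d)/(29.5 d) = 253.8°.
Illuminated fraction = (1 − cos 253.8°)/2 = (1 − (-0.278))/2 ≈ 0.639, so 64%.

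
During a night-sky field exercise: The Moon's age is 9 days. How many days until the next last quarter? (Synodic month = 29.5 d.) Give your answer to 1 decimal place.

Last quarter is 0.75 of the way through the cycle: age 0.75 × 29.5 = 22.125 d.
So 13.125 days remain (22.125 − 9).

13.1 days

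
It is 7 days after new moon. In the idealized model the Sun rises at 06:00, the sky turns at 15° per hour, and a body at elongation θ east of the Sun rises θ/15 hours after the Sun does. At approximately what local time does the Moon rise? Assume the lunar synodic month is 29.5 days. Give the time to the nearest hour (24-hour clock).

12:00

The Moon has covered 7/29.5 of its cycle, so θ ≈ 360° × 7/29.5 = 85.4°.
Delay after the Sun = 85.4° / (15°/h) ≈ 5.69 h.
06:00 + 5.69 h ≈ 11:42 → 12:00 to the nearest hour.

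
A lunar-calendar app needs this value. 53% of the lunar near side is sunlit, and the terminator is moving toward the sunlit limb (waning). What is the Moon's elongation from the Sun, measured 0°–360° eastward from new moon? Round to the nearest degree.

267°

From f = (1 − cos θ)/2: cos θ = 1 − 2×0.53 = -0.060; arccos → 93.4°.
Waning ⇒ past full, so θ = 360° − 93.4° = 266.6°.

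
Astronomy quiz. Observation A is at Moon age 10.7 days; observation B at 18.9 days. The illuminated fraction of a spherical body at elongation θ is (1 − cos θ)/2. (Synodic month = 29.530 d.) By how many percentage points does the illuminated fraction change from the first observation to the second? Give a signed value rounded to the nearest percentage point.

First observation: θ = 360°·10.7/29.530 = 130.4°, so f = 0.824.
Second observation: θ = 230.4°, f = 0.819.
Δf = 0.819 − 0.824 = -0.006, i.e. -1 pp.

-1 percentage points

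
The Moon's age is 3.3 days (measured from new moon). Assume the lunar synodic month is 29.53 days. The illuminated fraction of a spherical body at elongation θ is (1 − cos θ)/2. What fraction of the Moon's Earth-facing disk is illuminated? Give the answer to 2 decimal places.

Phase angle: θ = 360°·(3.3 d)/(29.53 d) = 40.2°.
Illuminated fraction = (1 − cos 40.2°)/2 = (1 − 0.763)/2 ≈ 0.118.

0.12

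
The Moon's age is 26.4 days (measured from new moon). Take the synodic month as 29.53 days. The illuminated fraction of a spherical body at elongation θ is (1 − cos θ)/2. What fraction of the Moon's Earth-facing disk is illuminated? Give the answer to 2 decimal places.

0.11

The Moon has covered 26.4/29.53 of its cycle, so θ ≈ 360° × 26.4/29.53 = 321.8°.
With cos θ = 0.786, the lit fraction is (1 − 0.786)/2 ≈ 0.107.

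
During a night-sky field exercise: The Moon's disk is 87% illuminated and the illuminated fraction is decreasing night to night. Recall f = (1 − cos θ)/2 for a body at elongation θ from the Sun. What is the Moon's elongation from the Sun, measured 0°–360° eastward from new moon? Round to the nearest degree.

222°

Invert f = (1 − cos θ)/2 to get cos θ = 1 − 2(0.87) = -0.740, hence θ₀ = arccos -0.740 = 137.7°.
A waning Moon lies in 180°–360°, so θ = 360° − 137.7° = 222.3°.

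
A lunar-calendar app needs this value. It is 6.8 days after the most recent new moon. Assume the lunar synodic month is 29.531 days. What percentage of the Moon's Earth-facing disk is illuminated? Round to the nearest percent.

Phase angle: θ = 360°·(6.8 d)/(29.531 d) = 82.9°.
cos 82.9° = 0.124, so f = (1 − 0.124)/2 = 0.438, so 44%.

44%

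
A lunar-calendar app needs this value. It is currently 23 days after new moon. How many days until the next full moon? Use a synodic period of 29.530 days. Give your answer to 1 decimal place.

Full moon is 0.5 of the way through the cycle: age 0.5 × 29.530 = 14.765 d.
Already past this cycle's full moon; the next is at 14.765 + 29.530 = 44.295 d, so 44.295 − 23 = 21.295 days.

21.3 days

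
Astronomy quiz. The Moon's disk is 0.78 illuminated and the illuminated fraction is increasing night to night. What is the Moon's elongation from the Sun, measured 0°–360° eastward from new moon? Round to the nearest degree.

cos θ = 1 − 2f = -0.560, giving a principal value of 124.1°.
Before full moon the principal value applies: θ = 124.1°.

124°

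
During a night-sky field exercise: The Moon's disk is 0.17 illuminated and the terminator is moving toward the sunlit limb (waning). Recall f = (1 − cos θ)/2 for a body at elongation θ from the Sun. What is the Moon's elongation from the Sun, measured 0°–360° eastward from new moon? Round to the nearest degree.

cos θ = 1 − 2f = 0.660, giving a principal value of 48.7°.
Since the Moon is past full (waning), take the reflex angle: θ = 360° − 48.7° = 311.3°.

311°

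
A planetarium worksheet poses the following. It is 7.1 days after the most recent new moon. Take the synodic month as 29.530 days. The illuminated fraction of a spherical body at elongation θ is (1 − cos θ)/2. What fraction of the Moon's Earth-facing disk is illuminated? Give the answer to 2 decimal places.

The Moon has covered 7.1/29.530 of its cycle, so θ ≈ 360° × 7.1/29.530 = 86.6°.
With cos θ = 0.060, the lit fraction is (1 − 0.060)/2 ≈ 0.470.

0.47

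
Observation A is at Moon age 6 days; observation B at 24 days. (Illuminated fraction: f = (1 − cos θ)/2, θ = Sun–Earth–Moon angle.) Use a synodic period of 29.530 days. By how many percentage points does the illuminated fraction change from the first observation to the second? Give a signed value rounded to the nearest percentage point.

-5 pp

θ₁ = 360° × 6/29.530 = 73.1°, f₁ = (1 − cos θ₁)/2 = 0.355.
θ₂ = 360° × 24/29.530 = 292.6°, f₂ = (1 − cos θ₂)/2 = 0.308.
Change = f₂ − f₁ = -0.047 → -5 percentage points.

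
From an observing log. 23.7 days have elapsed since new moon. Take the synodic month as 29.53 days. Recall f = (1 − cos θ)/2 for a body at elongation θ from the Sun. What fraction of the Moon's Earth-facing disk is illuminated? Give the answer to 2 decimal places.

Elongation θ = 360° × 23.7/29.53 ≈ 288.9°.
cos 288.9° = 0.324, so f = (1 − 0.324)/2 = 0.338.

0.34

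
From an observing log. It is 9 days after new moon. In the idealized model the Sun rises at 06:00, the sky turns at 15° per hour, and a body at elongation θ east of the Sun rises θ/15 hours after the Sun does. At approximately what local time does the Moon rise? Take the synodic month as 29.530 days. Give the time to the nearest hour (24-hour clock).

Elongation θ = 360° × 9/29.530 ≈ 109.7°.
The Moon trails the Sun by θ/15 = 109.7/15 ≈ 7.31 hours.
06:00 + 7.31 h ≈ 13:19 → 13:00 to the nearest hour.

13:00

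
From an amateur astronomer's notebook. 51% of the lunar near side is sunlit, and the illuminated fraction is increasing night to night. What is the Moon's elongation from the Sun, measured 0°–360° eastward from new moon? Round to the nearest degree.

Invert f = (1 − cos θ)/2 to get cos θ = 1 − 2(0.51) = -0.020, hence θ₀ = arccos -0.020 = 91.1°.
The Moon is waxing (0°–180°), so θ = 91.1° directly.

91°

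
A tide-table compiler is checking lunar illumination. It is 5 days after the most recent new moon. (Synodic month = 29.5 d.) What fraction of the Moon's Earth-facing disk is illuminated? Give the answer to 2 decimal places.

0.26

Elongation θ = 360° × 5/29.5 ≈ 61.0°.
With cos θ = 0.485, the lit fraction is (1 − 0.485)/2 ≈ 0.258.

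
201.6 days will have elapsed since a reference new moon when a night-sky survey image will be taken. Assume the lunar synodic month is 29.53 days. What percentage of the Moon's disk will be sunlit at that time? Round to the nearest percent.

201.6 d spans 6 complete synodic months (6 × 29.53 = 177.18 d) plus 24.42 d.
Elongation θ = 360° × 24.42/29.53 ≈ 297.7°.
With cos θ = 0.465, the lit fraction is (1 − 0.465)/2 ≈ 0.268, so 27%.

27%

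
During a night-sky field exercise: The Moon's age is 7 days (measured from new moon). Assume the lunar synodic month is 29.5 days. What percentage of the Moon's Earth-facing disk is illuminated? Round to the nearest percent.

46%

Elongation θ = 360° × 7/29.5 ≈ 85.4°.
Illuminated fraction = (1 − cos 85.4°)/2 = (1 − 0.080)/2 ≈ 0.460, so 46%.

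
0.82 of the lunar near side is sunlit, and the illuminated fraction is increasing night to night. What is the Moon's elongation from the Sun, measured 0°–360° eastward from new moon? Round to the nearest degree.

Invert f = (1 − cos θ)/2 to get cos θ = 1 − 2(0.82) = -0.640, hence θ₀ = arccos -0.640 = 129.8°.
Waxing ⇒ before full, so θ = 129.8°.

130°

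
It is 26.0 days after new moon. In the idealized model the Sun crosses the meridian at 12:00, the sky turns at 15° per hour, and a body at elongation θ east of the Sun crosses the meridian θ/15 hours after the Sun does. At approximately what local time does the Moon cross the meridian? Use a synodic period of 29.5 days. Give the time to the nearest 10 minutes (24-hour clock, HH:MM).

09:10

Elongation θ = 360° × 26.0/29.5 ≈ 317.3°.
Delay after the Sun = 317.3° / (15°/h) ≈ 21.15 h.
12:00 + 21.153 h ≈ 09:09 → 09:10 to the nearest ten minutes.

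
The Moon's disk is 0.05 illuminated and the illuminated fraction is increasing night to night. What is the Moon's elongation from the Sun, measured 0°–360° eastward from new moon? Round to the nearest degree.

26°

Invert f = (1 − cos θ)/2 to get cos θ = 1 − 2(0.05) = 0.900, hence θ₀ = arccos 0.900 = 25.8°.
Before full moon the principal value applies: θ = 25.8°.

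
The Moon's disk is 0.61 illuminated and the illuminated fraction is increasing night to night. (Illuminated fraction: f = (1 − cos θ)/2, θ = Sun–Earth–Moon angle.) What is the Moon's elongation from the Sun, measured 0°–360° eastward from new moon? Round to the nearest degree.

103°

cos θ = 1 − 2f = -0.220, giving a principal value of 102.7°.
The Moon is waxing (0°–180°), so θ = 102.7° directly.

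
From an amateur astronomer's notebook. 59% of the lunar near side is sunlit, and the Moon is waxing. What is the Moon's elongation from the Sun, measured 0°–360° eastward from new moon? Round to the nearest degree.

100°

Invert f = (1 − cos θ)/2 to get cos θ = 1 − 2(0.59) = -0.180, hence θ₀ = arccos -0.180 = 100.4°.
The Moon is waxing (0°–180°), so θ = 100.4° directly.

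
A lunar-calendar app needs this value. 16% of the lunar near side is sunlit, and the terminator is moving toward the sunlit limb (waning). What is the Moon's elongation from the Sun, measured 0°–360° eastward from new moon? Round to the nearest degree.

313°

cos θ = 1 − 2f = 0.680, giving a principal value of 47.2°.
Waning ⇒ past full, so θ = 360° − 47.2° = 312.8°.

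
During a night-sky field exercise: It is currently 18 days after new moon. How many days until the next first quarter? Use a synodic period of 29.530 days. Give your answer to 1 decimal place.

18.9 days

First quarter occurs at elongation 90°, i.e. at age 29.530 × 90/360 = 7.383 d.
This lunation's first quarter (7.383 d) has passed, so add one period: 36.913 − 18 = 18.913 days.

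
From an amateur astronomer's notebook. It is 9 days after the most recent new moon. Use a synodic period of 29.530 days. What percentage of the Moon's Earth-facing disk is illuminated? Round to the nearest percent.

67%

Elongation θ = 360° × 9/29.530 ≈ 109.7°.
With cos θ = (-0.337), the lit fraction is (1 − (-0.337))/2 ≈ 0.669, so 67%.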